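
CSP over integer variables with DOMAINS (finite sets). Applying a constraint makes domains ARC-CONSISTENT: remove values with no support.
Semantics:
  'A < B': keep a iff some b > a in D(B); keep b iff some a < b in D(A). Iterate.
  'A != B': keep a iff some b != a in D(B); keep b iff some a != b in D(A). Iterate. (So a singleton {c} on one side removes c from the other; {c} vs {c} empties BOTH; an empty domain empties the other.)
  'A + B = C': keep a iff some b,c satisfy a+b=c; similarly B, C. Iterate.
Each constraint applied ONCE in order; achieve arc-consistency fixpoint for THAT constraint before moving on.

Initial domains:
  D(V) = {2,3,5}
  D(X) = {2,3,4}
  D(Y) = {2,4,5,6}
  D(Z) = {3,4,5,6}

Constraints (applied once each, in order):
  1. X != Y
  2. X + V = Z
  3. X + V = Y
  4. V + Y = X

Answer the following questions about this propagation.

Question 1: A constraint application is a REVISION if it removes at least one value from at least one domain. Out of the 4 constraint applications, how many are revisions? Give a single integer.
Answer: 3

Derivation:
Constraint 1 (X != Y) on D(X)={2,3,4} D(Y)={2,4,5,6}: no change => not a revision
Constraint 2 (X + V = Z) on D(X)={2,3,4} D(V)={2,3,5} D(Z)={3,4,5,6}: V {2,3,5}->{2,3}; Z {3,4,5,6}->{4,5,6} => REVISION
Constraint 3 (X + V = Y) on D(X)={2,3,4} D(V)={2,3} D(Y)={2,4,5,6}: Y {2,4,5,6}->{4,5,6} => REVISION
Constraint 4 (V + Y = X) on D(V)={2,3} D(Y)={4,5,6} D(X)={2,3,4}: V {2,3}->{}; Y {4,5,6}->{}; X {2,3,4}->{} => REVISION
Total revisions = 3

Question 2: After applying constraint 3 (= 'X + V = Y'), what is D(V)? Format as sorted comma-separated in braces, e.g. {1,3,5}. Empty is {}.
Constraint 1 (X != Y) on D(X)={2,3,4} D(Y)={2,4,5,6}: no change
Constraint 2 (X + V = Z) on D(X)={2,3,4} D(V)={2,3,5} D(Z)={3,4,5,6}: V {2,3,5}->{2,3}; Z {3,4,5,6}->{4,5,6}
Constraint 3 (X + V = Y) on D(X)={2,3,4} D(V)={2,3} D(Y)={2,4,5,6}: Y {2,4,5,6}->{4,5,6}
So after constraint 3: D(V) = {2,3}

Answer: {2,3}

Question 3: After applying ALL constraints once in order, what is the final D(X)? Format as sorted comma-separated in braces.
Answer: {}

Derivation:
Constraint 1 (X != Y) on D(X)={2,3,4} D(Y)={2,4,5,6}: no change
Constraint 2 (X + V = Z) on D(X)={2,3,4} D(V)={2,3,5} D(Z)={3,4,5,6}: V {2,3,5}->{2,3}; Z {3,4,5,6}->{4,5,6}
Constraint 3 (X + V = Y) on D(X)={2,3,4} D(V)={2,3} D(Y)={2,4,5,6}: Y {2,4,5,6}->{4,5,6}
Constraint 4 (V + Y = X) on D(V)={2,3} D(Y)={4,5,6} D(X)={2,3,4}: V {2,3}->{}; Y {4,5,6}->{}; X {2,3,4}->{}
So after all 4 constraints: D(X) = {}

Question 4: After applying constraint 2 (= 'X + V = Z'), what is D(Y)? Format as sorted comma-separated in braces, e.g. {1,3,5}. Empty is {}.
Constraint 1 (X != Y) on D(X)={2,3,4} D(Y)={2,4,5,6}: no change
Constraint 2 (X + V = Z) on D(X)={2,3,4} D(V)={2,3,5} D(Z)={3,4,5,6}: V {2,3,5}->{2,3}; Z {3,4,5,6}->{4,5,6}
So after constraint 2: D(Y) = {2,4,5,6}

Answer: {2,4,5,6}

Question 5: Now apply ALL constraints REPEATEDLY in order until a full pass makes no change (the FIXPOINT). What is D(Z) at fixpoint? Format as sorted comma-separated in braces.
pass 0 (initial): D(Z)={3,4,5,6}
pass 1: V {2,3,5}->{}; X {2,3,4}->{}; Y {2,4,5,6}->{}; Z {3,4,5,6}->{4,5,6}
pass 2: Z {4,5,6}->{}
pass 3: no change
Fixpoint after 3 passes: D(Z) = {}

Answer: {}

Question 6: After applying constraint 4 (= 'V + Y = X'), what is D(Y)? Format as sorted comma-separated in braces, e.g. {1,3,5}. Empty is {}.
Constraint 1 (X != Y) on D(X)={2,3,4} D(Y)={2,4,5,6}: no change
Constraint 2 (X + V = Z) on D(X)={2,3,4} D(V)={2,3,5} D(Z)={3,4,5,6}: V {2,3,5}->{2,3}; Z {3,4,5,6}->{4,5,6}
Constraint 3 (X + V = Y) on D(X)={2,3,4} D(V)={2,3} D(Y)={2,4,5,6}: Y {2,4,5,6}->{4,5,6}
Constraint 4 (V + Y = X) on D(V)={2,3} D(Y)={4,5,6} D(X)={2,3,4}: V {2,3}->{}; Y {4,5,6}->{}; X {2,3,4}->{}
So after constraint 4: D(Y) = {}

Answer: {}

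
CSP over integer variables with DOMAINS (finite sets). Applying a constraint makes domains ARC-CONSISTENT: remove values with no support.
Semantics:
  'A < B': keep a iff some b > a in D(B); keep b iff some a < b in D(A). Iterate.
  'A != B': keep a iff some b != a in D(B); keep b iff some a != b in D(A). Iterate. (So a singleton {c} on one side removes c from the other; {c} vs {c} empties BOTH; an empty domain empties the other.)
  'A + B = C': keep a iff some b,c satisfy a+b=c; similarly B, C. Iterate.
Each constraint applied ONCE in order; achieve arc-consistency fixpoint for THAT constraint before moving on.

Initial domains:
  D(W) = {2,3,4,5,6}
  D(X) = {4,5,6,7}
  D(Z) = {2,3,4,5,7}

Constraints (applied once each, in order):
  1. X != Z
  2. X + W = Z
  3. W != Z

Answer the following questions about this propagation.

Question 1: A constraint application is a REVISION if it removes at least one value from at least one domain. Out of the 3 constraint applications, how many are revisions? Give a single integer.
Constraint 1 (X != Z) on D(X)={4,5,6,7} D(Z)={2,3,4,5,7}: no change => not a revision
Constraint 2 (X + W = Z) on D(X)={4,5,6,7} D(W)={2,3,4,5,6} D(Z)={2,3,4,5,7}: X {4,5,6,7}->{4,5}; W {2,3,4,5,6}->{2,3}; Z {2,3,4,5,7}->{7} => REVISION
Constraint 3 (W != Z) on D(W)={2,3} D(Z)={7}: no change => not a revision
Total revisions = 1

Answer: 1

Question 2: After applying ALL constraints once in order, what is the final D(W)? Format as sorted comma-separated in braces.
Constraint 1 (X != Z) on D(X)={4,5,6,7} D(Z)={2,3,4,5,7}: no change
Constraint 2 (X + W = Z) on D(X)={4,5,6,7} D(W)={2,3,4,5,6} D(Z)={2,3,4,5,7}: X {4,5,6,7}->{4,5}; W {2,3,4,5,6}->{2,3}; Z {2,3,4,5,7}->{7}
Constraint 3 (W != Z) on D(W)={2,3} D(Z)={7}: no change
So after all 3 constraints: D(W) = {2,3}

Answer: {2,3}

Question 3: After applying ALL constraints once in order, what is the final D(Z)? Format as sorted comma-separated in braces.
Answer: {7}

Derivation:
Constraint 1 (X != Z) on D(X)={4,5,6,7} D(Z)={2,3,4,5,7}: no change
Constraint 2 (X + W = Z) on D(X)={4,5,6,7} D(W)={2,3,4,5,6} D(Z)={2,3,4,5,7}: X {4,5,6,7}->{4,5}; W {2,3,4,5,6}->{2,3}; Z {2,3,4,5,7}->{7}
Constraint 3 (W != Z) on D(W)={2,3} D(Z)={7}: no change
So after all 3 constraints: D(Z) = {7}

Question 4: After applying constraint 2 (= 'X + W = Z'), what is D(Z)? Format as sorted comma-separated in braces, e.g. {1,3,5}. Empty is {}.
Answer: {7}

Derivation:
Constraint 1 (X != Z) on D(X)={4,5,6,7} D(Z)={2,3,4,5,7}: no change
Constraint 2 (X + W = Z) on D(X)={4,5,6,7} D(W)={2,3,4,5,6} D(Z)={2,3,4,5,7}: X {4,5,6,7}->{4,5}; W {2,3,4,5,6}->{2,3}; Z {2,3,4,5,7}->{7}
So after constraint 2: D(Z) = {7}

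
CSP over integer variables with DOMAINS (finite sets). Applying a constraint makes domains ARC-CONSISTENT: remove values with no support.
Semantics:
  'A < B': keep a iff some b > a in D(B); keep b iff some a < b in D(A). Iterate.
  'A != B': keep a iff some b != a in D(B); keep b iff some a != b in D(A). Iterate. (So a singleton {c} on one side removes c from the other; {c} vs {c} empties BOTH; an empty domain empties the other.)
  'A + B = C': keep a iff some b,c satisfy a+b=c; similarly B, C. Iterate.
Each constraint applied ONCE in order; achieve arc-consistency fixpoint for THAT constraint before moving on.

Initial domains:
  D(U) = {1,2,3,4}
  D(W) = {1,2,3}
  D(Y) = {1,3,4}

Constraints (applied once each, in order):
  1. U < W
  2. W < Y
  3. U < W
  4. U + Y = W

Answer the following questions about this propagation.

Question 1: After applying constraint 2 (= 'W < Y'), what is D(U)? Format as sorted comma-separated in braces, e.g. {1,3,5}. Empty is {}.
Constraint 1 (U < W) on D(U)={1,2,3,4} D(W)={1,2,3}: U {1,2,3,4}->{1,2}; W {1,2,3}->{2,3}
Constraint 2 (W < Y) on D(W)={2,3} D(Y)={1,3,4}: Y {1,3,4}->{3,4}
So after constraint 2: D(U) = {1,2}

Answer: {1,2}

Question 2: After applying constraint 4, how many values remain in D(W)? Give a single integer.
Constraint 1 (U < W) on D(U)={1,2,3,4} D(W)={1,2,3}: U {1,2,3,4}->{1,2}; W {1,2,3}->{2,3}
Constraint 2 (W < Y) on D(W)={2,3} D(Y)={1,3,4}: Y {1,3,4}->{3,4}
Constraint 3 (U < W) on D(U)={1,2} D(W)={2,3}: no change
Constraint 4 (U + Y = W) on D(U)={1,2} D(Y)={3,4} D(W)={2,3}: U {1,2}->{}; Y {3,4}->{}; W {2,3}->{}
So after constraint 4: D(W)={}, size = 0

Answer: 0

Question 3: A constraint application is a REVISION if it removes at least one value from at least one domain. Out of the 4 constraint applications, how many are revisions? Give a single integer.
Constraint 1 (U < W) on D(U)={1,2,3,4} D(W)={1,2,3}: U {1,2,3,4}->{1,2}; W {1,2,3}->{2,3} => REVISION
Constraint 2 (W < Y) on D(W)={2,3} D(Y)={1,3,4}: Y {1,3,4}->{3,4} => REVISION
Constraint 3 (U < W) on D(U)={1,2} D(W)={2,3}: no change => not a revision
Constraint 4 (U + Y = W) on D(U)={1,2} D(Y)={3,4} D(W)={2,3}: U {1,2}->{}; Y {3,4}->{}; W {2,3}->{} => REVISION
Total revisions = 3

Answer: 3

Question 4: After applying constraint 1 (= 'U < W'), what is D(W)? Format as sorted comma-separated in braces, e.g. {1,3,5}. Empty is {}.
Constraint 1 (U < W) on D(U)={1,2,3,4} D(W)={1,2,3}: U {1,2,3,4}->{1,2}; W {1,2,3}->{2,3}
So after constraint 1: D(W) = {2,3}

Answer: {2,3}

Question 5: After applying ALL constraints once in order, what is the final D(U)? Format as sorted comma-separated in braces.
Answer: {}

Derivation:
Constraint 1 (U < W) on D(U)={1,2,3,4} D(W)={1,2,3}: U {1,2,3,4}->{1,2}; W {1,2,3}->{2,3}
Constraint 2 (W < Y) on D(W)={2,3} D(Y)={1,3,4}: Y {1,3,4}->{3,4}
Constraint 3 (U < W) on D(U)={1,2} D(W)={2,3}: no change
Constraint 4 (U + Y = W) on D(U)={1,2} D(Y)={3,4} D(W)={2,3}: U {1,2}->{}; Y {3,4}->{}; W {2,3}->{}
So after all 4 constraints: D(U) = {}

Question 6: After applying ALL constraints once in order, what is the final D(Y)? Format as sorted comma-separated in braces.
Constraint 1 (U < W) on D(U)={1,2,3,4} D(W)={1,2,3}: U {1,2,3,4}->{1,2}; W {1,2,3}->{2,3}
Constraint 2 (W < Y) on D(W)={2,3} D(Y)={1,3,4}: Y {1,3,4}->{3,4}
Constraint 3 (U < W) on D(U)={1,2} D(W)={2,3}: no change
Constraint 4 (U + Y = W) on D(U)={1,2} D(Y)={3,4} D(W)={2,3}: U {1,2}->{}; Y {3,4}->{}; W {2,3}->{}
So after all 4 constraints: D(Y) = {}

Answer: {}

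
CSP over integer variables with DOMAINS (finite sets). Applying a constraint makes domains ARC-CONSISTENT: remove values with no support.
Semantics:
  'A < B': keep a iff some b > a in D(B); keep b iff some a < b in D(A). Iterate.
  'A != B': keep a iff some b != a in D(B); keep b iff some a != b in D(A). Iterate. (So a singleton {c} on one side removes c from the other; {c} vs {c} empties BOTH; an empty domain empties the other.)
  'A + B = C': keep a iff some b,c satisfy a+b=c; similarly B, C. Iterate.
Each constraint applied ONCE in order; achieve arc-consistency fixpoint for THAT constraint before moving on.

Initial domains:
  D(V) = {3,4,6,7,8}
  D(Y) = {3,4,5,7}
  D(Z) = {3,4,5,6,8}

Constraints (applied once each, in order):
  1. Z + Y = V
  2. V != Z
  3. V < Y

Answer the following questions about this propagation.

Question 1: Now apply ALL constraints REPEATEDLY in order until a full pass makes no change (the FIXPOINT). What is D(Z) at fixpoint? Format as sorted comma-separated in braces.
Answer: {}

Derivation:
pass 0 (initial): D(Z)={3,4,5,6,8}
pass 1: V {3,4,6,7,8}->{}; Y {3,4,5,7}->{}; Z {3,4,5,6,8}->{3,4,5}
pass 2: Z {3,4,5}->{}
pass 3: no change
Fixpoint after 3 passes: D(Z) = {}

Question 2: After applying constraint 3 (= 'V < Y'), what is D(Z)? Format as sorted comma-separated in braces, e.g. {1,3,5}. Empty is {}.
Constraint 1 (Z + Y = V) on D(Z)={3,4,5,6,8} D(Y)={3,4,5,7} D(V)={3,4,6,7,8}: Z {3,4,5,6,8}->{3,4,5}; Y {3,4,5,7}->{3,4,5}; V {3,4,6,7,8}->{6,7,8}
Constraint 2 (V != Z) on D(V)={6,7,8} D(Z)={3,4,5}: no change
Constraint 3 (V < Y) on D(V)={6,7,8} D(Y)={3,4,5}: V {6,7,8}->{}; Y {3,4,5}->{}
So after constraint 3: D(Z) = {3,4,5}

Answer: {3,4,5}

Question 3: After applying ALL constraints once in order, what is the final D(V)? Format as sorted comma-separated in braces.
Answer: {}

Derivation:
Constraint 1 (Z + Y = V) on D(Z)={3,4,5,6,8} D(Y)={3,4,5,7} D(V)={3,4,6,7,8}: Z {3,4,5,6,8}->{3,4,5}; Y {3,4,5,7}->{3,4,5}; V {3,4,6,7,8}->{6,7,8}
Constraint 2 (V != Z) on D(V)={6,7,8} D(Z)={3,4,5}: no change
Constraint 3 (V < Y) on D(V)={6,7,8} D(Y)={3,4,5}: V {6,7,8}->{}; Y {3,4,5}->{}
So after all 3 constraints: D(V) = {}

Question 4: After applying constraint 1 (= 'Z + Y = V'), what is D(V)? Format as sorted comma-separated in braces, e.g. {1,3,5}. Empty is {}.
Constraint 1 (Z + Y = V) on D(Z)={3,4,5,6,8} D(Y)={3,4,5,7} D(V)={3,4,6,7,8}: Z {3,4,5,6,8}->{3,4,5}; Y {3,4,5,7}->{3,4,5}; V {3,4,6,7,8}->{6,7,8}
So after constraint 1: D(V) = {6,7,8}

Answer: {6,7,8}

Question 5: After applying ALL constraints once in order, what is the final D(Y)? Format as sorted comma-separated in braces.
Answer: {}

Derivation:
Constraint 1 (Z + Y = V) on D(Z)={3,4,5,6,8} D(Y)={3,4,5,7} D(V)={3,4,6,7,8}: Z {3,4,5,6,8}->{3,4,5}; Y {3,4,5,7}->{3,4,5}; V {3,4,6,7,8}->{6,7,8}
Constraint 2 (V != Z) on D(V)={6,7,8} D(Z)={3,4,5}: no change
Constraint 3 (V < Y) on D(V)={6,7,8} D(Y)={3,4,5}: V {6,7,8}->{}; Y {3,4,5}->{}
So after all 3 constraints: D(Y) = {}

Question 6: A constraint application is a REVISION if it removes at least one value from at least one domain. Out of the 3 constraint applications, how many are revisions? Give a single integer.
Answer: 2

Derivation:
Constraint 1 (Z + Y = V) on D(Z)={3,4,5,6,8} D(Y)={3,4,5,7} D(V)={3,4,6,7,8}: Z {3,4,5,6,8}->{3,4,5}; Y {3,4,5,7}->{3,4,5}; V {3,4,6,7,8}->{6,7,8} => REVISION
Constraint 2 (V != Z) on D(V)={6,7,8} D(Z)={3,4,5}: no change => not a revision
Constraint 3 (V < Y) on D(V)={6,7,8} D(Y)={3,4,5}: V {6,7,8}->{}; Y {3,4,5}->{} => REVISION
Total revisions = 2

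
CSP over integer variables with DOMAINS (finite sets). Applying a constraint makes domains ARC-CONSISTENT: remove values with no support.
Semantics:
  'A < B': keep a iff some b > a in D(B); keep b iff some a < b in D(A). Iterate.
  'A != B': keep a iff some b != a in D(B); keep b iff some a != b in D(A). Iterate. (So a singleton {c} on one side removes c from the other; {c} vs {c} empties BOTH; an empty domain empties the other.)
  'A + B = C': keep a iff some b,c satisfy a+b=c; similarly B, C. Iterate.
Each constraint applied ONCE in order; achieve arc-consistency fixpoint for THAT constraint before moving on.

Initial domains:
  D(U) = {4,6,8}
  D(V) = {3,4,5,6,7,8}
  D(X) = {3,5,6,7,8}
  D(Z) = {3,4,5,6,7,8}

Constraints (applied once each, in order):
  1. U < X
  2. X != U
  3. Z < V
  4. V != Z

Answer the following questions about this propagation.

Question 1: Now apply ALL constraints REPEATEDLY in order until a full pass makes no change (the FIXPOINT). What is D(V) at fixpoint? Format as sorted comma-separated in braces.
Answer: {4,5,6,7,8}

Derivation:
pass 0 (initial): D(V)={3,4,5,6,7,8}
pass 1: U {4,6,8}->{4,6}; V {3,4,5,6,7,8}->{4,5,6,7,8}; X {3,5,6,7,8}->{5,6,7,8}; Z {3,4,5,6,7,8}->{3,4,5,6,7}
pass 2: no change
Fixpoint after 2 passes: D(V) = {4,5,6,7,8}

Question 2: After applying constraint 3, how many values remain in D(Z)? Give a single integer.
Constraint 1 (U < X) on D(U)={4,6,8} D(X)={3,5,6,7,8}: U {4,6,8}->{4,6}; X {3,5,6,7,8}->{5,6,7,8}
Constraint 2 (X != U) on D(X)={5,6,7,8} D(U)={4,6}: no change
Constraint 3 (Z < V) on D(Z)={3,4,5,6,7,8} D(V)={3,4,5,6,7,8}: Z {3,4,5,6,7,8}->{3,4,5,6,7}; V {3,4,5,6,7,8}->{4,5,6,7,8}
So after constraint 3: D(Z)={3,4,5,6,7}, size = 5

Answer: 5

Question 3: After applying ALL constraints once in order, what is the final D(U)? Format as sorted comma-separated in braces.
Constraint 1 (U < X) on D(U)={4,6,8} D(X)={3,5,6,7,8}: U {4,6,8}->{4,6}; X {3,5,6,7,8}->{5,6,7,8}
Constraint 2 (X != U) on D(X)={5,6,7,8} D(U)={4,6}: no change
Constraint 3 (Z < V) on D(Z)={3,4,5,6,7,8} D(V)={3,4,5,6,7,8}: Z {3,4,5,6,7,8}->{3,4,5,6,7}; V {3,4,5,6,7,8}->{4,5,6,7,8}
Constraint 4 (V != Z) on D(V)={4,5,6,7,8} D(Z)={3,4,5,6,7}: no change
So after all 4 constraints: D(U) = {4,6}

Answer: {4,6}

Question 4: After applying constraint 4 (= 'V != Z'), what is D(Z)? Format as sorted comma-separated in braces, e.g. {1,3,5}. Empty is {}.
Answer: {3,4,5,6,7}

Derivation:
Constraint 1 (U < X) on D(U)={4,6,8} D(X)={3,5,6,7,8}: U {4,6,8}->{4,6}; X {3,5,6,7,8}->{5,6,7,8}
Constraint 2 (X != U) on D(X)={5,6,7,8} D(U)={4,6}: no change
Constraint 3 (Z < V) on D(Z)={3,4,5,6,7,8} D(V)={3,4,5,6,7,8}: Z {3,4,5,6,7,8}->{3,4,5,6,7}; V {3,4,5,6,7,8}->{4,5,6,7,8}
Constraint 4 (V != Z) on D(V)={4,5,6,7,8} D(Z)={3,4,5,6,7}: no change
So after constraint 4: D(Z) = {3,4,5,6,7}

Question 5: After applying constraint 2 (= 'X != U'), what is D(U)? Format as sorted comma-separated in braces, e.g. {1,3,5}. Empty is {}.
Constraint 1 (U < X) on D(U)={4,6,8} D(X)={3,5,6,7,8}: U {4,6,8}->{4,6}; X {3,5,6,7,8}->{5,6,7,8}
Constraint 2 (X != U) on D(X)={5,6,7,8} D(U)={4,6}: no change
So after constraint 2: D(U) = {4,6}

Answer: {4,6}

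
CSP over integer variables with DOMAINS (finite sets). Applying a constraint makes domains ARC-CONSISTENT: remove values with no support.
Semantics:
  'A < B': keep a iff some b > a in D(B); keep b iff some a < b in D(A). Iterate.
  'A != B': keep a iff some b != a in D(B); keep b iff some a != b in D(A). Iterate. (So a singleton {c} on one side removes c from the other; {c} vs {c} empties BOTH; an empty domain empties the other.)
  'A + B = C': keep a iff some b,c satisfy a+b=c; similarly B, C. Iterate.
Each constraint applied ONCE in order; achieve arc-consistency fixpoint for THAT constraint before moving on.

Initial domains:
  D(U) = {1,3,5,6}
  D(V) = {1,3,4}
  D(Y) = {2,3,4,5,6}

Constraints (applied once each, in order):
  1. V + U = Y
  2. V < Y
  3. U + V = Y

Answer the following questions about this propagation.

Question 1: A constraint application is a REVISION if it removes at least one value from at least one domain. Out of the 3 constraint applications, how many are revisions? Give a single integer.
Constraint 1 (V + U = Y) on D(V)={1,3,4} D(U)={1,3,5,6} D(Y)={2,3,4,5,6}: U {1,3,5,6}->{1,3,5}; Y {2,3,4,5,6}->{2,4,5,6} => REVISION
Constraint 2 (V < Y) on D(V)={1,3,4} D(Y)={2,4,5,6}: no change => not a revision
Constraint 3 (U + V = Y) on D(U)={1,3,5} D(V)={1,3,4} D(Y)={2,4,5,6}: no change => not a revision
Total revisions = 1

Answer: 1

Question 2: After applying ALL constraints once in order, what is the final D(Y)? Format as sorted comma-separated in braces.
Constraint 1 (V + U = Y) on D(V)={1,3,4} D(U)={1,3,5,6} D(Y)={2,3,4,5,6}: U {1,3,5,6}->{1,3,5}; Y {2,3,4,5,6}->{2,4,5,6}
Constraint 2 (V < Y) on D(V)={1,3,4} D(Y)={2,4,5,6}: no change
Constraint 3 (U + V = Y) on D(U)={1,3,5} D(V)={1,3,4} D(Y)={2,4,5,6}: no change
So after all 3 constraints: D(Y) = {2,4,5,6}

Answer: {2,4,5,6}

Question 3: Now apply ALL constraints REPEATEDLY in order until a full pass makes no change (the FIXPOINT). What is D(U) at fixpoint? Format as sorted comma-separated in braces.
pass 0 (initial): D(U)={1,3,5,6}
pass 1: U {1,3,5,6}->{1,3,5}; Y {2,3,4,5,6}->{2,4,5,6}
pass 2: no change
Fixpoint after 2 passes: D(U) = {1,3,5}

Answer: {1,3,5}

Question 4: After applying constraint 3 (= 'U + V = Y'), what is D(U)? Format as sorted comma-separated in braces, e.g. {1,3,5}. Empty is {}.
Answer: {1,3,5}

Derivation:
Constraint 1 (V + U = Y) on D(V)={1,3,4} D(U)={1,3,5,6} D(Y)={2,3,4,5,6}: U {1,3,5,6}->{1,3,5}; Y {2,3,4,5,6}->{2,4,5,6}
Constraint 2 (V < Y) on D(V)={1,3,4} D(Y)={2,4,5,6}: no change
Constraint 3 (U + V = Y) on D(U)={1,3,5} D(V)={1,3,4} D(Y)={2,4,5,6}: no change
So after constraint 3: D(U) = {1,3,5}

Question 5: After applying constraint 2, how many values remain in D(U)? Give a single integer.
Answer: 3

Derivation:
Constraint 1 (V + U = Y) on D(V)={1,3,4} D(U)={1,3,5,6} D(Y)={2,3,4,5,6}: U {1,3,5,6}->{1,3,5}; Y {2,3,4,5,6}->{2,4,5,6}
Constraint 2 (V < Y) on D(V)={1,3,4} D(Y)={2,4,5,6}: no change
So after constraint 2: D(U)={1,3,5}, size = 3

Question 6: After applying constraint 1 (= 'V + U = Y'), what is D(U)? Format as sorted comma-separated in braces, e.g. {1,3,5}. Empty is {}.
Constraint 1 (V + U = Y) on D(V)={1,3,4} D(U)={1,3,5,6} D(Y)={2,3,4,5,6}: U {1,3,5,6}->{1,3,5}; Y {2,3,4,5,6}->{2,4,5,6}
So after constraint 1: D(U) = {1,3,5}

Answer: {1,3,5}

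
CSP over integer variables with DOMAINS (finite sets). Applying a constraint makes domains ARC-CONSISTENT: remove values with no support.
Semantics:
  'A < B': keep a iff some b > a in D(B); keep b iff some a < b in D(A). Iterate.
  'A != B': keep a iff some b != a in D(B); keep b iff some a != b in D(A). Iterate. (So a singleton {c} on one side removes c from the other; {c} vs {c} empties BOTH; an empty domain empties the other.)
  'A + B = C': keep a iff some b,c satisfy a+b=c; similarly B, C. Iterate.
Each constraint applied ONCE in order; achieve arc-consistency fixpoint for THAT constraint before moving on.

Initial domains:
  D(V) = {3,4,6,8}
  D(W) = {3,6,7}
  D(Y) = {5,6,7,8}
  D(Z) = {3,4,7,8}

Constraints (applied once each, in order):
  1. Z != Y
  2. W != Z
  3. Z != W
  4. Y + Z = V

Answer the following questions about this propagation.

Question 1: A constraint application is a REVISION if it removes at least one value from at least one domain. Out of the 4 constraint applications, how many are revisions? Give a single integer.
Answer: 1

Derivation:
Constraint 1 (Z != Y) on D(Z)={3,4,7,8} D(Y)={5,6,7,8}: no change => not a revision
Constraint 2 (W != Z) on D(W)={3,6,7} D(Z)={3,4,7,8}: no change => not a revision
Constraint 3 (Z != W) on D(Z)={3,4,7,8} D(W)={3,6,7}: no change => not a revision
Constraint 4 (Y + Z = V) on D(Y)={5,6,7,8} D(Z)={3,4,7,8} D(V)={3,4,6,8}: Y {5,6,7,8}->{5}; Z {3,4,7,8}->{3}; V {3,4,6,8}->{8} => REVISION
Total revisions = 1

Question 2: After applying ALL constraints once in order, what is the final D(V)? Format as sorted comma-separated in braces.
Constraint 1 (Z != Y) on D(Z)={3,4,7,8} D(Y)={5,6,7,8}: no change
Constraint 2 (W != Z) on D(W)={3,6,7} D(Z)={3,4,7,8}: no change
Constraint 3 (Z != W) on D(Z)={3,4,7,8} D(W)={3,6,7}: no change
Constraint 4 (Y + Z = V) on D(Y)={5,6,7,8} D(Z)={3,4,7,8} D(V)={3,4,6,8}: Y {5,6,7,8}->{5}; Z {3,4,7,8}->{3}; V {3,4,6,8}->{8}
So after all 4 constraints: D(V) = {8}

Answer: {8}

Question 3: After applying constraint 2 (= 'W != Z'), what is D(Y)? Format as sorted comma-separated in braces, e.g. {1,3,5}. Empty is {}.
Answer: {5,6,7,8}

Derivation:
Constraint 1 (Z != Y) on D(Z)={3,4,7,8} D(Y)={5,6,7,8}: no change
Constraint 2 (W != Z) on D(W)={3,6,7} D(Z)={3,4,7,8}: no change
So after constraint 2: D(Y) = {5,6,7,8}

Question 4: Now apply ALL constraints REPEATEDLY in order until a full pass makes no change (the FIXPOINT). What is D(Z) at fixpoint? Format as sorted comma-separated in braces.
pass 0 (initial): D(Z)={3,4,7,8}
pass 1: V {3,4,6,8}->{8}; Y {5,6,7,8}->{5}; Z {3,4,7,8}->{3}
pass 2: W {3,6,7}->{6,7}
pass 3: no change
Fixpoint after 3 passes: D(Z) = {3}

Answer: {3}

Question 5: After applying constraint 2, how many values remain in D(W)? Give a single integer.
Constraint 1 (Z != Y) on D(Z)={3,4,7,8} D(Y)={5,6,7,8}: no change
Constraint 2 (W != Z) on D(W)={3,6,7} D(Z)={3,4,7,8}: no change
So after constraint 2: D(W)={3,6,7}, size = 3

Answer: 3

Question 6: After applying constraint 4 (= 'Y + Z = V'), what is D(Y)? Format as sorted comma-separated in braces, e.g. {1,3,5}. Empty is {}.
Answer: {5}

Derivation:
Constraint 1 (Z != Y) on D(Z)={3,4,7,8} D(Y)={5,6,7,8}: no change
Constraint 2 (W != Z) on D(W)={3,6,7} D(Z)={3,4,7,8}: no change
Constraint 3 (Z != W) on D(Z)={3,4,7,8} D(W)={3,6,7}: no change
Constraint 4 (Y + Z = V) on D(Y)={5,6,7,8} D(Z)={3,4,7,8} D(V)={3,4,6,8}: Y {5,6,7,8}->{5}; Z {3,4,7,8}->{3}; V {3,4,6,8}->{8}
So after constraint 4: D(Y) = {5}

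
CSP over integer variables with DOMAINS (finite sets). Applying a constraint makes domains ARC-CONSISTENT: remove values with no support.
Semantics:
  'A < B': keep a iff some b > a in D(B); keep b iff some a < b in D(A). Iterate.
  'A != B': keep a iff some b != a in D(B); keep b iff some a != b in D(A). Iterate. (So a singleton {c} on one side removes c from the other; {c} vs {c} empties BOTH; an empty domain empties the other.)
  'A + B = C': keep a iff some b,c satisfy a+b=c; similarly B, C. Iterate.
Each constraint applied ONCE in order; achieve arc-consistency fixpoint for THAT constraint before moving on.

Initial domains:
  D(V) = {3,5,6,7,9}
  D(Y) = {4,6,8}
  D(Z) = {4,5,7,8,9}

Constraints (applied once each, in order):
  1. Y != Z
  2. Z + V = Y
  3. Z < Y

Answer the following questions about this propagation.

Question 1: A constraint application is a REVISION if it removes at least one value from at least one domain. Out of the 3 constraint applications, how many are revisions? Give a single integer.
Constraint 1 (Y != Z) on D(Y)={4,6,8} D(Z)={4,5,7,8,9}: no change => not a revision
Constraint 2 (Z + V = Y) on D(Z)={4,5,7,8,9} D(V)={3,5,6,7,9} D(Y)={4,6,8}: Z {4,5,7,8,9}->{5}; V {3,5,6,7,9}->{3}; Y {4,6,8}->{8} => REVISION
Constraint 3 (Z < Y) on D(Z)={5} D(Y)={8}: no change => not a revision
Total revisions = 1

Answer: 1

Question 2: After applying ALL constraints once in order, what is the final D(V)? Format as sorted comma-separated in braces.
Constraint 1 (Y != Z) on D(Y)={4,6,8} D(Z)={4,5,7,8,9}: no change
Constraint 2 (Z + V = Y) on D(Z)={4,5,7,8,9} D(V)={3,5,6,7,9} D(Y)={4,6,8}: Z {4,5,7,8,9}->{5}; V {3,5,6,7,9}->{3}; Y {4,6,8}->{8}
Constraint 3 (Z < Y) on D(Z)={5} D(Y)={8}: no change
So after all 3 constraints: D(V) = {3}

Answer: {3}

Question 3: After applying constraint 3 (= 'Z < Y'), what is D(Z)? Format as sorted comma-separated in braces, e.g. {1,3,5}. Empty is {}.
Constraint 1 (Y != Z) on D(Y)={4,6,8} D(Z)={4,5,7,8,9}: no change
Constraint 2 (Z + V = Y) on D(Z)={4,5,7,8,9} D(V)={3,5,6,7,9} D(Y)={4,6,8}: Z {4,5,7,8,9}->{5}; V {3,5,6,7,9}->{3}; Y {4,6,8}->{8}
Constraint 3 (Z < Y) on D(Z)={5} D(Y)={8}: no change
So after constraint 3: D(Z) = {5}

Answer: {5}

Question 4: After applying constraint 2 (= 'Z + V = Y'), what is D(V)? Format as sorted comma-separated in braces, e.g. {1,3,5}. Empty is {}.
Constraint 1 (Y != Z) on D(Y)={4,6,8} D(Z)={4,5,7,8,9}: no change
Constraint 2 (Z + V = Y) on D(Z)={4,5,7,8,9} D(V)={3,5,6,7,9} D(Y)={4,6,8}: Z {4,5,7,8,9}->{5}; V {3,5,6,7,9}->{3}; Y {4,6,8}->{8}
So after constraint 2: D(V) = {3}

Answer: {3}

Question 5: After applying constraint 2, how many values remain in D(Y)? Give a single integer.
Answer: 1

Derivation:
Constraint 1 (Y != Z) on D(Y)={4,6,8} D(Z)={4,5,7,8,9}: no change
Constraint 2 (Z + V = Y) on D(Z)={4,5,7,8,9} D(V)={3,5,6,7,9} D(Y)={4,6,8}: Z {4,5,7,8,9}->{5}; V {3,5,6,7,9}->{3}; Y {4,6,8}->{8}
So after constraint 2: D(Y)={8}, size = 1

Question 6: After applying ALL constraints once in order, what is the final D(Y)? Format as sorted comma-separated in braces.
Constraint 1 (Y != Z) on D(Y)={4,6,8} D(Z)={4,5,7,8,9}: no change
Constraint 2 (Z + V = Y) on D(Z)={4,5,7,8,9} D(V)={3,5,6,7,9} D(Y)={4,6,8}: Z {4,5,7,8,9}->{5}; V {3,5,6,7,9}->{3}; Y {4,6,8}->{8}
Constraint 3 (Z < Y) on D(Z)={5} D(Y)={8}: no change
So after all 3 constraints: D(Y) = {8}

Answer: {8}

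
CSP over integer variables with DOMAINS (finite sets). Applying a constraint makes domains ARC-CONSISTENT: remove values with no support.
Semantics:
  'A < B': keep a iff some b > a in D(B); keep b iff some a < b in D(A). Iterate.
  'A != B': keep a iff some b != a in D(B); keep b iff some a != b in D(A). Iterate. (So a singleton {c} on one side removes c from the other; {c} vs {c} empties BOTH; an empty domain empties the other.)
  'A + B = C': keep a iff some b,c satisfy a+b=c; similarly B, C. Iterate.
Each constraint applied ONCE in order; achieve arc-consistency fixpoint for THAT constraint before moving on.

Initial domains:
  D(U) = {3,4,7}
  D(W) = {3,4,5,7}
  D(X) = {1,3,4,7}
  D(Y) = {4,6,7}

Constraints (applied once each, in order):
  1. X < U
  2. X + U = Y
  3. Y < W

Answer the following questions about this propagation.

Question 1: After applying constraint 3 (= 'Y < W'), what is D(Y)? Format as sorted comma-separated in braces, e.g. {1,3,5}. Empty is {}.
Constraint 1 (X < U) on D(X)={1,3,4,7} D(U)={3,4,7}: X {1,3,4,7}->{1,3,4}
Constraint 2 (X + U = Y) on D(X)={1,3,4} D(U)={3,4,7} D(Y)={4,6,7}: U {3,4,7}->{3,4}
Constraint 3 (Y < W) on D(Y)={4,6,7} D(W)={3,4,5,7}: Y {4,6,7}->{4,6}; W {3,4,5,7}->{5,7}
So after constraint 3: D(Y) = {4,6}

Answer: {4,6}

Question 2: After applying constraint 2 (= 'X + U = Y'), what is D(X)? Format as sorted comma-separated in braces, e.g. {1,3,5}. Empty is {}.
Constraint 1 (X < U) on D(X)={1,3,4,7} D(U)={3,4,7}: X {1,3,4,7}->{1,3,4}
Constraint 2 (X + U = Y) on D(X)={1,3,4} D(U)={3,4,7} D(Y)={4,6,7}: U {3,4,7}->{3,4}
So after constraint 2: D(X) = {1,3,4}

Answer: {1,3,4}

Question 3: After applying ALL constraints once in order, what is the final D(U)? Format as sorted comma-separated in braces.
Constraint 1 (X < U) on D(X)={1,3,4,7} D(U)={3,4,7}: X {1,3,4,7}->{1,3,4}
Constraint 2 (X + U = Y) on D(X)={1,3,4} D(U)={3,4,7} D(Y)={4,6,7}: U {3,4,7}->{3,4}
Constraint 3 (Y < W) on D(Y)={4,6,7} D(W)={3,4,5,7}: Y {4,6,7}->{4,6}; W {3,4,5,7}->{5,7}
So after all 3 constraints: D(U) = {3,4}

Answer: {3,4}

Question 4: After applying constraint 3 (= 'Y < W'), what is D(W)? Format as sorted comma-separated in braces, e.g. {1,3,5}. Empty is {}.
Constraint 1 (X < U) on D(X)={1,3,4,7} D(U)={3,4,7}: X {1,3,4,7}->{1,3,4}
Constraint 2 (X + U = Y) on D(X)={1,3,4} D(U)={3,4,7} D(Y)={4,6,7}: U {3,4,7}->{3,4}
Constraint 3 (Y < W) on D(Y)={4,6,7} D(W)={3,4,5,7}: Y {4,6,7}->{4,6}; W {3,4,5,7}->{5,7}
So after constraint 3: D(W) = {5,7}

Answer: {5,7}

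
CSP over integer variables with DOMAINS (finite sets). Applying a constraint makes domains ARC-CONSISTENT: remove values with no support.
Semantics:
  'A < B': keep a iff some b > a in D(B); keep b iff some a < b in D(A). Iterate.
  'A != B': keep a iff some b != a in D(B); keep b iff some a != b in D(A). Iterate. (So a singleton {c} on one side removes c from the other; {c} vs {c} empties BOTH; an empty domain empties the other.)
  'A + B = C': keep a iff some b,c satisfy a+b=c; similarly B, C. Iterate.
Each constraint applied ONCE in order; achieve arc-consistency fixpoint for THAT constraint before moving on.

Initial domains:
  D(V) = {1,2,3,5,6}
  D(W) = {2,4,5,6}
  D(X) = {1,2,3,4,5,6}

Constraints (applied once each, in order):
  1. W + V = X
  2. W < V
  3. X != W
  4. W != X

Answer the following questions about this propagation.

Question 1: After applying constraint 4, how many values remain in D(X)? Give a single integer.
Constraint 1 (W + V = X) on D(W)={2,4,5,6} D(V)={1,2,3,5,6} D(X)={1,2,3,4,5,6}: W {2,4,5,6}->{2,4,5}; V {1,2,3,5,6}->{1,2,3}; X {1,2,3,4,5,6}->{3,4,5,6}
Constraint 2 (W < V) on D(W)={2,4,5} D(V)={1,2,3}: W {2,4,5}->{2}; V {1,2,3}->{3}
Constraint 3 (X != W) on D(X)={3,4,5,6} D(W)={2}: no change
Constraint 4 (W != X) on D(W)={2} D(X)={3,4,5,6}: no change
So after constraint 4: D(X)={3,4,5,6}, size = 4

Answer: 4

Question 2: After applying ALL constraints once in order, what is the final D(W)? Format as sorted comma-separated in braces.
Answer: {2}

Derivation:
Constraint 1 (W + V = X) on D(W)={2,4,5,6} D(V)={1,2,3,5,6} D(X)={1,2,3,4,5,6}: W {2,4,5,6}->{2,4,5}; V {1,2,3,5,6}->{1,2,3}; X {1,2,3,4,5,6}->{3,4,5,6}
Constraint 2 (W < V) on D(W)={2,4,5} D(V)={1,2,3}: W {2,4,5}->{2}; V {1,2,3}->{3}
Constraint 3 (X != W) on D(X)={3,4,5,6} D(W)={2}: no change
Constraint 4 (W != X) on D(W)={2} D(X)={3,4,5,6}: no change
So after all 4 constraints: D(W) = {2}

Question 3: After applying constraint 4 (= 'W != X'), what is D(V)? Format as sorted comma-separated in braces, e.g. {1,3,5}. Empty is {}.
Answer: {3}

Derivation:
Constraint 1 (W + V = X) on D(W)={2,4,5,6} D(V)={1,2,3,5,6} D(X)={1,2,3,4,5,6}: W {2,4,5,6}->{2,4,5}; V {1,2,3,5,6}->{1,2,3}; X {1,2,3,4,5,6}->{3,4,5,6}
Constraint 2 (W < V) on D(W)={2,4,5} D(V)={1,2,3}: W {2,4,5}->{2}; V {1,2,3}->{3}
Constraint 3 (X != W) on D(X)={3,4,5,6} D(W)={2}: no change
Constraint 4 (W != X) on D(W)={2} D(X)={3,4,5,6}: no change
So after constraint 4: D(V) = {3}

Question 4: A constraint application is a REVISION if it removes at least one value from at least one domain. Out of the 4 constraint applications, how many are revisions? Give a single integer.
Constraint 1 (W + V = X) on D(W)={2,4,5,6} D(V)={1,2,3,5,6} D(X)={1,2,3,4,5,6}: W {2,4,5,6}->{2,4,5}; V {1,2,3,5,6}->{1,2,3}; X {1,2,3,4,5,6}->{3,4,5,6} => REVISION
Constraint 2 (W < V) on D(W)={2,4,5} D(V)={1,2,3}: W {2,4,5}->{2}; V {1,2,3}->{3} => REVISION
Constraint 3 (X != W) on D(X)={3,4,5,6} D(W)={2}: no change => not a revision
Constraint 4 (W != X) on D(W)={2} D(X)={3,4,5,6}: no change => not a revision
Total revisions = 2

Answer: 2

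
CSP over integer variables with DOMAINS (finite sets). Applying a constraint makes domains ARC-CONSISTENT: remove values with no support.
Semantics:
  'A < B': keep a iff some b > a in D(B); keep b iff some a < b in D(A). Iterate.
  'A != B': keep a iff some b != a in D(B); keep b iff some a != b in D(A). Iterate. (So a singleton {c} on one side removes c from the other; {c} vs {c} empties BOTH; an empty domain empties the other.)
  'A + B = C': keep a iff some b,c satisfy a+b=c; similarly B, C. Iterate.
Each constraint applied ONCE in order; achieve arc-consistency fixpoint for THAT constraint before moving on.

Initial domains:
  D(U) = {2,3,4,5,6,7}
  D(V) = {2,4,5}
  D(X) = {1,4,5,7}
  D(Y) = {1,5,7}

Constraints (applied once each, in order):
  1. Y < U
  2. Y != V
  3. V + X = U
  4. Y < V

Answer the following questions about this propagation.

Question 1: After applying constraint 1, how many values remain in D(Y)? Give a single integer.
Constraint 1 (Y < U) on D(Y)={1,5,7} D(U)={2,3,4,5,6,7}: Y {1,5,7}->{1,5}
So after constraint 1: D(Y)={1,5}, size = 2

Answer: 2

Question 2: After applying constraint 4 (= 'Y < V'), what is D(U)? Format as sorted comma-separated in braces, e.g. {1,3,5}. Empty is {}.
Constraint 1 (Y < U) on D(Y)={1,5,7} D(U)={2,3,4,5,6,7}: Y {1,5,7}->{1,5}
Constraint 2 (Y != V) on D(Y)={1,5} D(V)={2,4,5}: no change
Constraint 3 (V + X = U) on D(V)={2,4,5} D(X)={1,4,5,7} D(U)={2,3,4,5,6,7}: X {1,4,5,7}->{1,4,5}; U {2,3,4,5,6,7}->{3,5,6,7}
Constraint 4 (Y < V) on D(Y)={1,5} D(V)={2,4,5}: Y {1,5}->{1}
So after constraint 4: D(U) = {3,5,6,7}

Answer: {3,5,6,7}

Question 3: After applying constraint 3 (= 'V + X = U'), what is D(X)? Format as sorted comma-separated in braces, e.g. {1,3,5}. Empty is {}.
Constraint 1 (Y < U) on D(Y)={1,5,7} D(U)={2,3,4,5,6,7}: Y {1,5,7}->{1,5}
Constraint 2 (Y != V) on D(Y)={1,5} D(V)={2,4,5}: no change
Constraint 3 (V + X = U) on D(V)={2,4,5} D(X)={1,4,5,7} D(U)={2,3,4,5,6,7}: X {1,4,5,7}->{1,4,5}; U {2,3,4,5,6,7}->{3,5,6,7}
So after constraint 3: D(X) = {1,4,5}

Answer: {1,4,5}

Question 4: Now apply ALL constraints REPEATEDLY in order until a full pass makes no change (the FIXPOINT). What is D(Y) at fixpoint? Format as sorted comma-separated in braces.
pass 0 (initial): D(Y)={1,5,7}
pass 1: U {2,3,4,5,6,7}->{3,5,6,7}; X {1,4,5,7}->{1,4,5}; Y {1,5,7}->{1}
pass 2: no change
Fixpoint after 2 passes: D(Y) = {1}

Answer: {1}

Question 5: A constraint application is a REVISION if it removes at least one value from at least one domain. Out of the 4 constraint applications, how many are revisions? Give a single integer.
Constraint 1 (Y < U) on D(Y)={1,5,7} D(U)={2,3,4,5,6,7}: Y {1,5,7}->{1,5} => REVISION
Constraint 2 (Y != V) on D(Y)={1,5} D(V)={2,4,5}: no change => not a revision
Constraint 3 (V + X = U) on D(V)={2,4,5} D(X)={1,4,5,7} D(U)={2,3,4,5,6,7}: X {1,4,5,7}->{1,4,5}; U {2,3,4,5,6,7}->{3,5,6,7} => REVISION
Constraint 4 (Y < V) on D(Y)={1,5} D(V)={2,4,5}: Y {1,5}->{1} => REVISION
Total revisions = 3

Answer: 3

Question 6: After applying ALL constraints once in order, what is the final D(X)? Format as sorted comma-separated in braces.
Constraint 1 (Y < U) on D(Y)={1,5,7} D(U)={2,3,4,5,6,7}: Y {1,5,7}->{1,5}
Constraint 2 (Y != V) on D(Y)={1,5} D(V)={2,4,5}: no change
Constraint 3 (V + X = U) on D(V)={2,4,5} D(X)={1,4,5,7} D(U)={2,3,4,5,6,7}: X {1,4,5,7}->{1,4,5}; U {2,3,4,5,6,7}->{3,5,6,7}
Constraint 4 (Y < V) on D(Y)={1,5} D(V)={2,4,5}: Y {1,5}->{1}
So after all 4 constraints: D(X) = {1,4,5}

Answer: {1,4,5}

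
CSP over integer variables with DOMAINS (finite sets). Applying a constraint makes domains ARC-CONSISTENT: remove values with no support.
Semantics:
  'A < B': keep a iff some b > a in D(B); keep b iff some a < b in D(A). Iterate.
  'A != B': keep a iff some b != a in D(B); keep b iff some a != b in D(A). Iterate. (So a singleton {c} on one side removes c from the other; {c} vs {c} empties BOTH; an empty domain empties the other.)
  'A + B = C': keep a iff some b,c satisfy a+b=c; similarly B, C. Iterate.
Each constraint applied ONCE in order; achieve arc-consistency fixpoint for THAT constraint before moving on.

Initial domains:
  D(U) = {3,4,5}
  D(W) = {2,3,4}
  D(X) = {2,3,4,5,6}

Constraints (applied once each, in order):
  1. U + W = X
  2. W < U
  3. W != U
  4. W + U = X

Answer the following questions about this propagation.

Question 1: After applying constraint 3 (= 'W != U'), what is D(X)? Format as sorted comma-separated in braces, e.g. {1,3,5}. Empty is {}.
Answer: {5,6}

Derivation:
Constraint 1 (U + W = X) on D(U)={3,4,5} D(W)={2,3,4} D(X)={2,3,4,5,6}: U {3,4,5}->{3,4}; W {2,3,4}->{2,3}; X {2,3,4,5,6}->{5,6}
Constraint 2 (W < U) on D(W)={2,3} D(U)={3,4}: no change
Constraint 3 (W != U) on D(W)={2,3} D(U)={3,4}: no change
So after constraint 3: D(X) = {5,6}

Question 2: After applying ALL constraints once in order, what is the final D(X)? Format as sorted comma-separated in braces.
Constraint 1 (U + W = X) on D(U)={3,4,5} D(W)={2,3,4} D(X)={2,3,4,5,6}: U {3,4,5}->{3,4}; W {2,3,4}->{2,3}; X {2,3,4,5,6}->{5,6}
Constraint 2 (W < U) on D(W)={2,3} D(U)={3,4}: no change
Constraint 3 (W != U) on D(W)={2,3} D(U)={3,4}: no change
Constraint 4 (W + U = X) on D(W)={2,3} D(U)={3,4} D(X)={5,6}: no change
So after all 4 constraints: D(X) = {5,6}

Answer: {5,6}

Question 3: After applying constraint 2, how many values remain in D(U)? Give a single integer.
Answer: 2

Derivation:
Constraint 1 (U + W = X) on D(U)={3,4,5} D(W)={2,3,4} D(X)={2,3,4,5,6}: U {3,4,5}->{3,4}; W {2,3,4}->{2,3}; X {2,3,4,5,6}->{5,6}
Constraint 2 (W < U) on D(W)={2,3} D(U)={3,4}: no change
So after constraint 2: D(U)={3,4}, size = 2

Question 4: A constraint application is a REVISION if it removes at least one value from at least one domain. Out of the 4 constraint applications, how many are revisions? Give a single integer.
Constraint 1 (U + W = X) on D(U)={3,4,5} D(W)={2,3,4} D(X)={2,3,4,5,6}: U {3,4,5}->{3,4}; W {2,3,4}->{2,3}; X {2,3,4,5,6}->{5,6} => REVISION
Constraint 2 (W < U) on D(W)={2,3} D(U)={3,4}: no change => not a revision
Constraint 3 (W != U) on D(W)={2,3} D(U)={3,4}: no change => not a revision
Constraint 4 (W + U = X) on D(W)={2,3} D(U)={3,4} D(X)={5,6}: no change => not a revision
Total revisions = 1

Answer: 1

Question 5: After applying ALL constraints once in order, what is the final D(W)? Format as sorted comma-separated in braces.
Answer: {2,3}

Derivation:
Constraint 1 (U + W = X) on D(U)={3,4,5} D(W)={2,3,4} D(X)={2,3,4,5,6}: U {3,4,5}->{3,4}; W {2,3,4}->{2,3}; X {2,3,4,5,6}->{5,6}
Constraint 2 (W < U) on D(W)={2,3} D(U)={3,4}: no change
Constraint 3 (W != U) on D(W)={2,3} D(U)={3,4}: no change
Constraint 4 (W + U = X) on D(W)={2,3} D(U)={3,4} D(X)={5,6}: no change
So after all 4 constraints: D(W) = {2,3}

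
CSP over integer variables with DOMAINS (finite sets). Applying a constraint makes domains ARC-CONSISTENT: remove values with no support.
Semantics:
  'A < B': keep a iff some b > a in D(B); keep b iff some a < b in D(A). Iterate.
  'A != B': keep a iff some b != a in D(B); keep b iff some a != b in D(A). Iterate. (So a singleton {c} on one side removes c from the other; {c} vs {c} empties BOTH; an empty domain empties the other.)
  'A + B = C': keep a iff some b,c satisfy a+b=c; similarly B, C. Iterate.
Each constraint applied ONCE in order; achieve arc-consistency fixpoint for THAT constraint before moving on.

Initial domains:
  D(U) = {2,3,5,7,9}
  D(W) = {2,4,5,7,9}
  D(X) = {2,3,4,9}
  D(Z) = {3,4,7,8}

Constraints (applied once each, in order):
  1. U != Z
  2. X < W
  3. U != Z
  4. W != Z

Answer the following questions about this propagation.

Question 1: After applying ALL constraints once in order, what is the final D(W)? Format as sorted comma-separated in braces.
Constraint 1 (U != Z) on D(U)={2,3,5,7,9} D(Z)={3,4,7,8}: no change
Constraint 2 (X < W) on D(X)={2,3,4,9} D(W)={2,4,5,7,9}: X {2,3,4,9}->{2,3,4}; W {2,4,5,7,9}->{4,5,7,9}
Constraint 3 (U != Z) on D(U)={2,3,5,7,9} D(Z)={3,4,7,8}: no change
Constraint 4 (W != Z) on D(W)={4,5,7,9} D(Z)={3,4,7,8}: no change
So after all 4 constraints: D(W) = {4,5,7,9}

Answer: {4,5,7,9}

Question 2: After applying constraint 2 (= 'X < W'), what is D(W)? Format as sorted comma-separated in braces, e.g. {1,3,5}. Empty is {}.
Answer: {4,5,7,9}

Derivation:
Constraint 1 (U != Z) on D(U)={2,3,5,7,9} D(Z)={3,4,7,8}: no change
Constraint 2 (X < W) on D(X)={2,3,4,9} D(W)={2,4,5,7,9}: X {2,3,4,9}->{2,3,4}; W {2,4,5,7,9}->{4,5,7,9}
So after constraint 2: D(W) = {4,5,7,9}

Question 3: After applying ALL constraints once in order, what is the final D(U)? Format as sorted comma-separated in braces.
Answer: {2,3,5,7,9}

Derivation:
Constraint 1 (U != Z) on D(U)={2,3,5,7,9} D(Z)={3,4,7,8}: no change
Constraint 2 (X < W) on D(X)={2,3,4,9} D(W)={2,4,5,7,9}: X {2,3,4,9}->{2,3,4}; W {2,4,5,7,9}->{4,5,7,9}
Constraint 3 (U != Z) on D(U)={2,3,5,7,9} D(Z)={3,4,7,8}: no change
Constraint 4 (W != Z) on D(W)={4,5,7,9} D(Z)={3,4,7,8}: no change
So after all 4 constraints: D(U) = {2,3,5,7,9}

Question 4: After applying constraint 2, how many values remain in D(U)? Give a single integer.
Answer: 5

Derivation:
Constraint 1 (U != Z) on D(U)={2,3,5,7,9} D(Z)={3,4,7,8}: no change
Constraint 2 (X < W) on D(X)={2,3,4,9} D(W)={2,4,5,7,9}: X {2,3,4,9}->{2,3,4}; W {2,4,5,7,9}->{4,5,7,9}
So after constraint 2: D(U)={2,3,5,7,9}, size = 5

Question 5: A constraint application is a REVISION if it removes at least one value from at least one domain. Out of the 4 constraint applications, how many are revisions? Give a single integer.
Constraint 1 (U != Z) on D(U)={2,3,5,7,9} D(Z)={3,4,7,8}: no change => not a revision
Constraint 2 (X < W) on D(X)={2,3,4,9} D(W)={2,4,5,7,9}: X {2,3,4,9}->{2,3,4}; W {2,4,5,7,9}->{4,5,7,9} => REVISION
Constraint 3 (U != Z) on D(U)={2,3,5,7,9} D(Z)={3,4,7,8}: no change => not a revision
Constraint 4 (W != Z) on D(W)={4,5,7,9} D(Z)={3,4,7,8}: no change => not a revision
Total revisions = 1

Answer: 1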